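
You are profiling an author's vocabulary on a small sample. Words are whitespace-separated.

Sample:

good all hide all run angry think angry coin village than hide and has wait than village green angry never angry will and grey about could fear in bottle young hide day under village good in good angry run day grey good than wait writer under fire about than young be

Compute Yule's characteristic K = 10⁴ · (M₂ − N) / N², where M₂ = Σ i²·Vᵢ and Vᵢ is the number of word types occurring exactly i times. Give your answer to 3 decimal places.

292.195

Frequencies: angry:5, good:4, than:4, hide:3, village:3, all:2, run:2, and:2, wait:2, grey:2, about:2, in:2, young:2, day:2, under:2, think:1, coin:1, has:1, green:1, never:1, … (7 more, each freq 1)
N = 51. Frequency spectrum: V_1=12, V_2=10, V_3=2, V_4=2, V_5=1
M₂ = 1²·12 + 2²·10 + 3²·2 + 4²·2 + 5²·1 = 127
K = 10000 × (127 − 51) / 51² = 292.195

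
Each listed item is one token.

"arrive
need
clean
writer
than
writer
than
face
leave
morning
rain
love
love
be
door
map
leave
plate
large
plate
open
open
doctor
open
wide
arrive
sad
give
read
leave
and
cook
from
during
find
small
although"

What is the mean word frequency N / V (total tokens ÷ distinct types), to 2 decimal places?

N = 37 tokens, V = 28 types.
Mean frequency = N / V = 37 / 28 = 1.32

1.32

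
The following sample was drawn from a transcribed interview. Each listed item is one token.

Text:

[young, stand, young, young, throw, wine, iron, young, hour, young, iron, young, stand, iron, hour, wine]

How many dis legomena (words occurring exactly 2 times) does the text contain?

3

Frequencies: young:6, iron:3, stand:2, wine:2, hour:2, throw:1
Words with frequency 2: hour, stand, wine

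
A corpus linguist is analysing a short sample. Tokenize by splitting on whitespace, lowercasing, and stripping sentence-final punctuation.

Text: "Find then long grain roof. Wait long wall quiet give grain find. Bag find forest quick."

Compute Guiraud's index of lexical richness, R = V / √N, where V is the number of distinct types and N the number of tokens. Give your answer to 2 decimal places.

3.00

N = 16, V = 12.
√N = 4.000000
R = 12 / 4.000000 = 3.00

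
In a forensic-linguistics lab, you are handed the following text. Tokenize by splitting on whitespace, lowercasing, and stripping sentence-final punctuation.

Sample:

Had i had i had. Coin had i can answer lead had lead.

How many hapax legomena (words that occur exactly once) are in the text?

Frequencies: had:5, i:3, lead:2, coin:1, can:1, answer:1
Hapax (freq=1): answer, can, coin

3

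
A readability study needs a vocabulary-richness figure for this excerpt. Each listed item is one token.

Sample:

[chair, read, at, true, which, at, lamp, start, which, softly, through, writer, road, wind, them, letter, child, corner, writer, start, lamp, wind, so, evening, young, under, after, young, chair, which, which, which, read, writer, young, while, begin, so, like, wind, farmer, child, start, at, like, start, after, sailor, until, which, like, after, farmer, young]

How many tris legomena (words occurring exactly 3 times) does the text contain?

Frequencies: which:6, start:4, young:4, at:3, writer:3, wind:3, after:3, like:3, chair:2, read:2, lamp:2, child:2, so:2, farmer:2, true:1, softly:1, through:1, road:1, them:1, letter:1, … (7 more, each freq 1)
Words with frequency 3: after, at, like, wind, writer

5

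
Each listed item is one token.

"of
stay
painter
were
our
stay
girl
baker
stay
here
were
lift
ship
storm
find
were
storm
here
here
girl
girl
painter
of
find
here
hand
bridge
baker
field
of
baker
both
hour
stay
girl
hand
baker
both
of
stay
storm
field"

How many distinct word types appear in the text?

17

Distinct types: {baker, both, bridge, field, find, girl, hand, here, hour, lift, of, our, painter, ship, stay, storm, were}
V = 17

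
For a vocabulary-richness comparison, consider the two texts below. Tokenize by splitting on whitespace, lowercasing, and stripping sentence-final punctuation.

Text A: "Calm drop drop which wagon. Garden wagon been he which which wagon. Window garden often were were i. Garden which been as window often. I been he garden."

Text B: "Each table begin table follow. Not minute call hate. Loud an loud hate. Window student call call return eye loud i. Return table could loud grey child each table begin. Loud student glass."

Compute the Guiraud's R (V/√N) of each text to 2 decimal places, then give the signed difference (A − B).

A: V=12, N=28, R=2.27
B: V=19, N=33, R=3.31
Difference = 2.27 − 3.31 = -1.04

-1.04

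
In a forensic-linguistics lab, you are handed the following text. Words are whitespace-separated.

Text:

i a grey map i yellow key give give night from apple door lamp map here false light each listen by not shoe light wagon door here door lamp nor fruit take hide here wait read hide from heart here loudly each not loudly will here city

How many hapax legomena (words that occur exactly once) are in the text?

Frequencies: here:5, door:3, i:2, map:2, give:2, from:2, lamp:2, light:2, each:2, not:2, hide:2, loudly:2, a:1, grey:1, yellow:1, key:1, night:1, apple:1, false:1, listen:1, … (11 more, each freq 1)
Hapax (freq=1): a, apple, by, city, false, fruit, grey, heart, key, listen, night, nor, read, shoe, take, wagon, wait, will, yellow

19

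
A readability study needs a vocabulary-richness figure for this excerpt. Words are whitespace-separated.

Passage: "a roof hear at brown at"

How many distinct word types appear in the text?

5

Distinct types: {a, at, brown, hear, roof}
V = 5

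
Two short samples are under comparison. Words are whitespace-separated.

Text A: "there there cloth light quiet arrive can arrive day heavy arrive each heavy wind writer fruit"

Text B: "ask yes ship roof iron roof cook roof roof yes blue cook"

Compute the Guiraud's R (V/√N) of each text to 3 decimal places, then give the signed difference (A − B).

A: V=12, N=16, R=3.000
B: V=7, N=12, R=2.021
Difference = 3.000 − 2.021 = 0.979

0.979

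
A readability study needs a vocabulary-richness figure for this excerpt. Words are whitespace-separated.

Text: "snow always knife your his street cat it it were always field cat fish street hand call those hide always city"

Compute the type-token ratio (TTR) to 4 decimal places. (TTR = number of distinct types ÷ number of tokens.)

0.7619

N = 21 tokens, V = 16 types.
TTR = V / N = 16 / 21 = 0.7619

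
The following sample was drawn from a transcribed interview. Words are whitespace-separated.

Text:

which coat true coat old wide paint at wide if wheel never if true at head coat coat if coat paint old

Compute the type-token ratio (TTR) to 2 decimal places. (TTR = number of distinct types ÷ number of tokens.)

N = 22 tokens, V = 11 types.
TTR = V / N = 11 / 22 = 0.50

0.50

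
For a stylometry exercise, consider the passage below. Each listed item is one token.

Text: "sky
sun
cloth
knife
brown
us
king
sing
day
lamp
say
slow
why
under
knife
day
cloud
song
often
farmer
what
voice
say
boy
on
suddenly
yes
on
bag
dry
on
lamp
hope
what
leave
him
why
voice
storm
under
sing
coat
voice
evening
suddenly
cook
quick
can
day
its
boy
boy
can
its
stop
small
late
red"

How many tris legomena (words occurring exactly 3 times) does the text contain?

Frequencies: day:3, voice:3, boy:3, on:3, knife:2, sing:2, lamp:2, say:2, why:2, under:2, what:2, suddenly:2, can:2, its:2, sky:1, sun:1, cloth:1, brown:1, us:1, king:1, … (20 more, each freq 1)
Words with frequency 3: boy, day, on, voice

4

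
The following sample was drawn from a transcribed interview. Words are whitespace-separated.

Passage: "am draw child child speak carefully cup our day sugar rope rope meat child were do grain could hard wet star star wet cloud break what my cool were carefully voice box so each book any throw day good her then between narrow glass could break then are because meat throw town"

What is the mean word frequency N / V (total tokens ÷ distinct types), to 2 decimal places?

N = 52 tokens, V = 39 types.
Mean frequency = N / V = 52 / 39 = 1.33

1.33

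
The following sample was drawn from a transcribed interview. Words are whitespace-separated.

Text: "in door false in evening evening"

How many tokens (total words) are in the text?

6

Tokens: in, door, false, in, evening, evening
N = 6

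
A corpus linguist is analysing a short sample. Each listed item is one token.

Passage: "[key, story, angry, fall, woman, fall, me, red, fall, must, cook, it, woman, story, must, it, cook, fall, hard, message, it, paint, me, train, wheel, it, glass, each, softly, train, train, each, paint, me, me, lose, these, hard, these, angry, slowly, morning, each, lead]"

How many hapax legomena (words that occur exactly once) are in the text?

10

Frequencies: fall:4, me:4, it:4, train:3, each:3, story:2, angry:2, woman:2, must:2, cook:2, hard:2, paint:2, these:2, key:1, red:1, message:1, wheel:1, glass:1, softly:1, lose:1, … (3 more, each freq 1)
Hapax (freq=1): glass, key, lead, lose, message, morning, red, slowly, softly, wheel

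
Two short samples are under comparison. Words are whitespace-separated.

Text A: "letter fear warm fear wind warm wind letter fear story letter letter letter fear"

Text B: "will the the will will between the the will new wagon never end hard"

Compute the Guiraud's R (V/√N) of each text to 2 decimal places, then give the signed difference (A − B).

-0.80

A: V=5, N=14, R=1.34
B: V=8, N=14, R=2.14
Difference = 1.34 − 2.14 = -0.80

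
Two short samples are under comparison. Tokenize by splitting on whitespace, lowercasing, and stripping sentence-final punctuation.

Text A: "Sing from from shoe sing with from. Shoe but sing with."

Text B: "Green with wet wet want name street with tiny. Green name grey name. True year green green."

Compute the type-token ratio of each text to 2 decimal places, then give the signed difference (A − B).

TTR(A) = 5/11 = 0.45
TTR(B) = 10/17 = 0.59
Difference = 0.45 − 0.59 = -0.14

-0.14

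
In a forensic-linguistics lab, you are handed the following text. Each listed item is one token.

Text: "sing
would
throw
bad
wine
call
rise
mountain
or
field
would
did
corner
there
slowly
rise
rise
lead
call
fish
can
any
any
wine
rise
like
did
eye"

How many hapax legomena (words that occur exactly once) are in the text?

14

Frequencies: rise:4, would:2, wine:2, call:2, did:2, any:2, sing:1, throw:1, bad:1, mountain:1, or:1, field:1, corner:1, there:1, slowly:1, lead:1, fish:1, can:1, like:1, eye:1
Hapax (freq=1): bad, can, corner, eye, field, fish, lead, like, mountain, or, sing, slowly, there, throw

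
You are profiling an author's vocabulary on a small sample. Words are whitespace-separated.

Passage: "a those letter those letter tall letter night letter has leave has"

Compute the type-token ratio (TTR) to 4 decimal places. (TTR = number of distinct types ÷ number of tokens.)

N = 12 tokens, V = 7 types.
TTR = V / N = 7 / 12 = 0.5833

0.5833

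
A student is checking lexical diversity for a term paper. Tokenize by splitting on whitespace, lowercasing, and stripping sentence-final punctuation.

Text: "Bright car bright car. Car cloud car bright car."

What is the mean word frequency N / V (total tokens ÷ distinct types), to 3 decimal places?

N = 9 tokens, V = 3 types.
Mean frequency = N / V = 9 / 3 = 3.000

3.000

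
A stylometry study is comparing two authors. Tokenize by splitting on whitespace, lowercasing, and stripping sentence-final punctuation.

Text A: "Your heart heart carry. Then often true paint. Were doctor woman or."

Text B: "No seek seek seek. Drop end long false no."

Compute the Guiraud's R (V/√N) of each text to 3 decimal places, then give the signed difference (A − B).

A: V=11, N=12, R=3.175
B: V=6, N=9, R=2.000
Difference = 3.175 − 2.000 = 1.175

1.175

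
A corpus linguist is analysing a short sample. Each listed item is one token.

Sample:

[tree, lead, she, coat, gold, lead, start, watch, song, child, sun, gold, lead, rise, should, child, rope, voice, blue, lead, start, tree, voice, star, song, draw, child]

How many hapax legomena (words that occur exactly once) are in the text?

10

Frequencies: lead:4, child:3, tree:2, gold:2, start:2, song:2, voice:2, she:1, coat:1, watch:1, sun:1, rise:1, should:1, rope:1, blue:1, star:1, draw:1
Hapax (freq=1): blue, coat, draw, rise, rope, she, should, star, sun, watch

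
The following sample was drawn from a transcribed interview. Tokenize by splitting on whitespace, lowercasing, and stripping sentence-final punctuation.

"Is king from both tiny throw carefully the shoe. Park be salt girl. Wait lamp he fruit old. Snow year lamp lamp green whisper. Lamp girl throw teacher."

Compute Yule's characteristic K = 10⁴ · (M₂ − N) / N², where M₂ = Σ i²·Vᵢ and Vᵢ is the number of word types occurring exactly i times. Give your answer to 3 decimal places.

204.082

Frequencies: lamp:4, throw:2, girl:2, is:1, king:1, from:1, both:1, tiny:1, carefully:1, the:1, shoe:1, park:1, be:1, salt:1, wait:1, he:1, fruit:1, old:1, snow:1, year:1, … (3 more, each freq 1)
N = 28. Frequency spectrum: V_1=20, V_2=2, V_4=1
M₂ = 1²·20 + 2²·2 + 4²·1 = 44
K = 10000 × (44 − 28) / 28² = 204.082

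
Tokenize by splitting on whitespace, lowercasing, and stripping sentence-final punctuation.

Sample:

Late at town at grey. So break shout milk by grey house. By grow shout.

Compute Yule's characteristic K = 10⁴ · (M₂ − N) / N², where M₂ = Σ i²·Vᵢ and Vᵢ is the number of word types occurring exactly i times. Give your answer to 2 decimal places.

Frequencies: at:2, grey:2, shout:2, by:2, late:1, town:1, so:1, break:1, milk:1, house:1, grow:1
N = 15. Frequency spectrum: V_1=7, V_2=4
M₂ = 1²·7 + 2²·4 = 23
K = 10000 × (23 − 15) / 15² = 355.56

355.56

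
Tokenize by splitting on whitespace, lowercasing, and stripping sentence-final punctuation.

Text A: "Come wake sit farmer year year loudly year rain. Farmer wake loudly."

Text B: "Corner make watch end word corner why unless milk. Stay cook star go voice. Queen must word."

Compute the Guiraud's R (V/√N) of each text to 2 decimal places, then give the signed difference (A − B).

A: V=7, N=12, R=2.02
B: V=15, N=17, R=3.64
Difference = 2.02 − 3.64 = -1.62

-1.62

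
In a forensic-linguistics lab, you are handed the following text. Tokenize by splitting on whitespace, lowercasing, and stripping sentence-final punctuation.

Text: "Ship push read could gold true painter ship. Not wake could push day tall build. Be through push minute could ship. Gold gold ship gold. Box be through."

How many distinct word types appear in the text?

Distinct types: {be, box, build, could, day, gold, minute, not, painter, push, read, ship, tall, through, true, wake}
V = 16

16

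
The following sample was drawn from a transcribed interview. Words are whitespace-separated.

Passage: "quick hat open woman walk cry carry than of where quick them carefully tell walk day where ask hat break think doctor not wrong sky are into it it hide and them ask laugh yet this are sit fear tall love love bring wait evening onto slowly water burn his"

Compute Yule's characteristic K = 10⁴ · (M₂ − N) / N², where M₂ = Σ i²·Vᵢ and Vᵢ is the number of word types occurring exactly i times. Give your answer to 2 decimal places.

Frequencies: quick:2, hat:2, walk:2, where:2, them:2, ask:2, are:2, it:2, love:2, open:1, woman:1, cry:1, carry:1, than:1, of:1, carefully:1, tell:1, day:1, break:1, think:1, … (21 more, each freq 1)
N = 50. Frequency spectrum: V_1=32, V_2=9
M₂ = 1²·32 + 2²·9 = 68
K = 10000 × (68 − 50) / 50² = 72.00

72.00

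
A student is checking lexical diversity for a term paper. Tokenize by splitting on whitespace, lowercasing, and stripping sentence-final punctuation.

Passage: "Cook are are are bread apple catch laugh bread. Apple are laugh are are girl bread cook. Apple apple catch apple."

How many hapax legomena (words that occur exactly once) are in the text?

Frequencies: are:6, apple:5, bread:3, cook:2, catch:2, laugh:2, girl:1
Hapax (freq=1): girl

1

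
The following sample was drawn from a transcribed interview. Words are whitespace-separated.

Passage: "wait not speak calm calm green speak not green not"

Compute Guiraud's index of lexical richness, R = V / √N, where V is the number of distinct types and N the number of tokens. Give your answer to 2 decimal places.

N = 10, V = 5.
√N = 3.162278
R = 5 / 3.162278 = 1.58

1.58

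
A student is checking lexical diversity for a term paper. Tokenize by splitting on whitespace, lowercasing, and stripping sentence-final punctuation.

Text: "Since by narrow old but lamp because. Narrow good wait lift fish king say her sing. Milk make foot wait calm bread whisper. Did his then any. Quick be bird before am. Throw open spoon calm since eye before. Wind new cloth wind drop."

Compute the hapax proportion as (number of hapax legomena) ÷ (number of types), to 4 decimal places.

0.8421

Frequencies: since:2, narrow:2, wait:2, calm:2, before:2, wind:2, by:1, old:1, but:1, lamp:1, because:1, good:1, lift:1, fish:1, king:1, say:1, her:1, sing:1, milk:1, make:1, … (18 more, each freq 1)
Hapax count = 32; type count = 38.
Ratio = 32 / 38 = 0.8421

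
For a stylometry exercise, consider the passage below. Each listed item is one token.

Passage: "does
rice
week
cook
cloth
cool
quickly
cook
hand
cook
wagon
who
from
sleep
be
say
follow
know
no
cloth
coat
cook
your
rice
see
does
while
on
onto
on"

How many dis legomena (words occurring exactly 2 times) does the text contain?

4

Frequencies: cook:4, does:2, rice:2, cloth:2, on:2, week:1, cool:1, quickly:1, hand:1, wagon:1, who:1, from:1, sleep:1, be:1, say:1, follow:1, know:1, no:1, coat:1, your:1, … (3 more, each freq 1)
Words with frequency 2: cloth, does, on, rice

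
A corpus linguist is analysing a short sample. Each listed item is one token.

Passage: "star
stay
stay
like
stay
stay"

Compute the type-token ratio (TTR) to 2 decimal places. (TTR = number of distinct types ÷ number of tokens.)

0.50

N = 6 tokens, V = 3 types.
TTR = V / N = 3 / 6 = 0.50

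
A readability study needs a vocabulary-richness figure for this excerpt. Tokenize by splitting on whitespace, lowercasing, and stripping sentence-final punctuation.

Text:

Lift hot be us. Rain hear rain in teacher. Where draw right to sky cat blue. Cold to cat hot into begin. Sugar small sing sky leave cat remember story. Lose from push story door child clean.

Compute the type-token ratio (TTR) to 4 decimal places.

0.8108

N = 37 tokens, V = 30 types.
TTR = V / N = 30 / 37 = 0.8108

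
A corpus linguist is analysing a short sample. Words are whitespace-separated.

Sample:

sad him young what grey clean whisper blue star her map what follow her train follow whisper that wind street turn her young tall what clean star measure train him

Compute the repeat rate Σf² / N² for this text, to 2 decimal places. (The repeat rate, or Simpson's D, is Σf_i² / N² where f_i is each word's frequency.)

Frequencies: what:3, her:3, him:2, young:2, clean:2, whisper:2, star:2, follow:2, train:2, sad:1, grey:1, blue:1, map:1, that:1, wind:1, street:1, turn:1, tall:1, measure:1
Σf² = 56; N² = 900
Repeat rate = 56 / 900 = 0.06

0.06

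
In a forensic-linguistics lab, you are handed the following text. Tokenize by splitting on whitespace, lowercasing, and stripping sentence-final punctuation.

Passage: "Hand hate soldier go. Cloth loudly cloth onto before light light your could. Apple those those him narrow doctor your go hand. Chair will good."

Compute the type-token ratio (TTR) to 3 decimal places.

N = 25 tokens, V = 19 types.
TTR = V / N = 19 / 25 = 0.760

0.760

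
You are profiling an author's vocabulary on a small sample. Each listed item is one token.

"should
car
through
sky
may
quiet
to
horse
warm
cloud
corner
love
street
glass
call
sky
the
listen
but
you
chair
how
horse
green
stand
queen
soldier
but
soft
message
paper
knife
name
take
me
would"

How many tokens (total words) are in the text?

36

Tokens: should, car, through, sky, may, quiet, to, horse, warm, cloud, corner, love, street, glass, call, sky, the, listen, but, you, chair, how, horse, green, stand, queen, soldier, but, soft, message, paper, knife, name, take, me, would
N = 36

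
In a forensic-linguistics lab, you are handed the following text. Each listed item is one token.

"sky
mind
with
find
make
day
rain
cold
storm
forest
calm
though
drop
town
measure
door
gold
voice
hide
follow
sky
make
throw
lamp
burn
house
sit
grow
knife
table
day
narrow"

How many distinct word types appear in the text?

Distinct types: {burn, calm, cold, day, door, drop, find, follow, forest, gold, grow, hide, house, knife, lamp, make, measure, mind, narrow, rain, sit, sky, storm, table, though, throw, town, voice, with}
V = 29

29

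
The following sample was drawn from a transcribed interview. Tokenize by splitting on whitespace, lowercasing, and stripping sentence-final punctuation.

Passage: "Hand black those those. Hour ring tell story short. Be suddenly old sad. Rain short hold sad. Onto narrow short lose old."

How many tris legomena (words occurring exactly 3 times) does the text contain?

1

Frequencies: short:3, those:2, old:2, sad:2, hand:1, black:1, hour:1, ring:1, tell:1, story:1, be:1, suddenly:1, rain:1, hold:1, onto:1, narrow:1, lose:1
Words with frequency 3: short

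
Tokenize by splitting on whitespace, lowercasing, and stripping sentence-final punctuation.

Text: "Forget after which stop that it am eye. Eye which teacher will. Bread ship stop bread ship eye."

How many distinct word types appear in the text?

12

Distinct types: {after, am, bread, eye, forget, it, ship, stop, teacher, that, which, will}
V = 12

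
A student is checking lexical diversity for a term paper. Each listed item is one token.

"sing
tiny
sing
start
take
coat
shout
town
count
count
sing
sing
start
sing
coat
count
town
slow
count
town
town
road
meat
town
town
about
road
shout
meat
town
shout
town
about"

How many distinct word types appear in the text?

12

Distinct types: {about, coat, count, meat, road, shout, sing, slow, start, take, tiny, town}
V = 12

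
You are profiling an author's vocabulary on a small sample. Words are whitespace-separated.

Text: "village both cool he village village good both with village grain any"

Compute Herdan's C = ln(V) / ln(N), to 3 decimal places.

N = 12, V = 8.
ln(V) = 2.079442, ln(N) = 2.484907
C = 2.079442 / 2.484907 = 0.837

0.837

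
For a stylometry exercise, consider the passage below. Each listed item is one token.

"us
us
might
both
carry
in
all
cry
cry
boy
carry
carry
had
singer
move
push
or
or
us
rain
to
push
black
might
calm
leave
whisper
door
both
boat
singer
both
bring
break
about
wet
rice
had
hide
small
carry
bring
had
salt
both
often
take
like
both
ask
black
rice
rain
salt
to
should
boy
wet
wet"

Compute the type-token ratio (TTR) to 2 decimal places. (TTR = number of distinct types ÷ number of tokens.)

N = 59 tokens, V = 34 types.
TTR = V / N = 34 / 59 = 0.58

0.58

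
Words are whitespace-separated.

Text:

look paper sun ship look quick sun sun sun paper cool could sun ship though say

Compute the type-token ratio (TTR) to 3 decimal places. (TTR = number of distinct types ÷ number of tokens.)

N = 16 tokens, V = 9 types.
TTR = V / N = 9 / 16 = 0.563

0.563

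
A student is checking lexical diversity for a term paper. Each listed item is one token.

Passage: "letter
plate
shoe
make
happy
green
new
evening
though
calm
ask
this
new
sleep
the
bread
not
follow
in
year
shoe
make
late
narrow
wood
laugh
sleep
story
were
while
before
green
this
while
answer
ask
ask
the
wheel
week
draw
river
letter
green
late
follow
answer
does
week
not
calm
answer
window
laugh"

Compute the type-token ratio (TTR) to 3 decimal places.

N = 54 tokens, V = 34 types.
TTR = V / N = 34 / 54 = 0.630

0.630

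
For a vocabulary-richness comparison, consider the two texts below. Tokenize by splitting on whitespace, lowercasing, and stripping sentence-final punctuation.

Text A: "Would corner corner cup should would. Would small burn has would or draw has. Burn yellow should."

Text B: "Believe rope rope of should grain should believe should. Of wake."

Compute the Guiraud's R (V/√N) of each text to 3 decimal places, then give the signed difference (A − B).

0.616

A: V=10, N=17, R=2.425
B: V=6, N=11, R=1.809
Difference = 2.425 − 1.809 = 0.616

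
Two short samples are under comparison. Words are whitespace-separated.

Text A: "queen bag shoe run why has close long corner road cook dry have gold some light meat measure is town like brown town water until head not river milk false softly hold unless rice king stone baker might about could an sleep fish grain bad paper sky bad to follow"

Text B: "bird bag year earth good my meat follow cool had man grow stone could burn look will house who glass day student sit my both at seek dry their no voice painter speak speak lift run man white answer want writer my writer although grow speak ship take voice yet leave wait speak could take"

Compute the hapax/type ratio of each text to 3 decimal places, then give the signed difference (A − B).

0.140

A: hapax=46, V=48, ratio=0.958
B: hapax=36, V=44, ratio=0.818
Difference = 0.958 − 0.818 = 0.140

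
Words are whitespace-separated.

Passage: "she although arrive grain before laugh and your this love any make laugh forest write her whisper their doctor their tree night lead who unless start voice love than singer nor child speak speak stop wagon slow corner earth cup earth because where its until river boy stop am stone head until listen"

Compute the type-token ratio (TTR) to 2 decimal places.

N = 53 tokens, V = 46 types.
TTR = V / N = 46 / 53 = 0.87

0.87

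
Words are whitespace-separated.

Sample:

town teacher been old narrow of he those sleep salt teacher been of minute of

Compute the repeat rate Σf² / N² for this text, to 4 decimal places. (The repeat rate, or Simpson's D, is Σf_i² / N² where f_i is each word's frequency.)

Frequencies: of:3, teacher:2, been:2, town:1, old:1, narrow:1, he:1, those:1, sleep:1, salt:1, minute:1
Σf² = 25; N² = 225
Repeat rate = 25 / 225 = 0.1111

0.1111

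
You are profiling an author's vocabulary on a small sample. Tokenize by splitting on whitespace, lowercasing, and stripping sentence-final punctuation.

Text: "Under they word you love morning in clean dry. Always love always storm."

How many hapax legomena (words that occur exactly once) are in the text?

9

Frequencies: love:2, always:2, under:1, they:1, word:1, you:1, morning:1, in:1, clean:1, dry:1, storm:1
Hapax (freq=1): clean, dry, in, morning, storm, they, under, word, you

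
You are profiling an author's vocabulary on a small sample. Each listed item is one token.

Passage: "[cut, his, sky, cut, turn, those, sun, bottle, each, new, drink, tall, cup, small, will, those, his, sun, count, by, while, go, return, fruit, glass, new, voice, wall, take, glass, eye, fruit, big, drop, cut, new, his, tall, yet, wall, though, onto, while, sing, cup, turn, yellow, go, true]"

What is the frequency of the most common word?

3

Frequencies: cut:3, his:3, new:3, turn:2, those:2, sun:2, tall:2, cup:2, while:2, go:2, fruit:2, glass:2, wall:2, sky:1, bottle:1, each:1, drink:1, small:1, will:1, count:1, … (13 more, each freq 1)
Most common: 'cut' with frequency 3.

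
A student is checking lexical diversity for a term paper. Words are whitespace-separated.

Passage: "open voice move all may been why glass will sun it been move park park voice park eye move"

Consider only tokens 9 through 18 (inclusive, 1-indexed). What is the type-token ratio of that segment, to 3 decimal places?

0.800

Segment tokens 9–18: will, sun, it, been, move, park, park, voice, park, eye
Segment N = 10, segment V = 8.
TTR = 8 / 10 = 0.800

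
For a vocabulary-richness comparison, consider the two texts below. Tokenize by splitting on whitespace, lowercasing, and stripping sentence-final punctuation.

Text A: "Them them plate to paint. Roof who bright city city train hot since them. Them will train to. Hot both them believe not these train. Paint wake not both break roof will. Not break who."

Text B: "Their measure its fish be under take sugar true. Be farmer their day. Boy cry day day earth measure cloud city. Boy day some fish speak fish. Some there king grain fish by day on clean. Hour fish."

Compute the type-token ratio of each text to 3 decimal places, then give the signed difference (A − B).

TTR(A) = 18/35 = 0.514
TTR(B) = 25/38 = 0.658
Difference = 0.514 − 0.658 = -0.144

-0.144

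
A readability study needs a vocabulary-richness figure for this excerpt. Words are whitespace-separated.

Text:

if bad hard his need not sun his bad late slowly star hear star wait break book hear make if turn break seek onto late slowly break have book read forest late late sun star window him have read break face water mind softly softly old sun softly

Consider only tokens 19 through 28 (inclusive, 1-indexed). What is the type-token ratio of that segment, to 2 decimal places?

Segment tokens 19–28: make, if, turn, break, seek, onto, late, slowly, break, have
Segment N = 10, segment V = 9.
TTR = 9 / 10 = 0.90

0.90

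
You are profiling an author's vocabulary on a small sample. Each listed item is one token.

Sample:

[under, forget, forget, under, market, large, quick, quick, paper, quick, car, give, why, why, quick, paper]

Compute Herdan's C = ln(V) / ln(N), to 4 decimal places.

N = 16, V = 9.
ln(V) = 2.197225, ln(N) = 2.772589
C = 2.197225 / 2.772589 = 0.7925

0.7925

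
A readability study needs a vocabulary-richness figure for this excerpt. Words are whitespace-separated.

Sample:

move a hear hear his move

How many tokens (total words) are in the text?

6

Tokens: move, a, hear, hear, his, move
N = 6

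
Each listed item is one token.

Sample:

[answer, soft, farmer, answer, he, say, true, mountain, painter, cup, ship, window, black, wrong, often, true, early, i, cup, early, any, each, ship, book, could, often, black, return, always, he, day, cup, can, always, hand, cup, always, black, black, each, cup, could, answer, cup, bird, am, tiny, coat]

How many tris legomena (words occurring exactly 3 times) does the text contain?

Frequencies: cup:6, black:4, answer:3, always:3, he:2, true:2, ship:2, often:2, early:2, each:2, could:2, soft:1, farmer:1, say:1, mountain:1, painter:1, window:1, wrong:1, i:1, any:1, … (9 more, each freq 1)
Words with frequency 3: always, answer

2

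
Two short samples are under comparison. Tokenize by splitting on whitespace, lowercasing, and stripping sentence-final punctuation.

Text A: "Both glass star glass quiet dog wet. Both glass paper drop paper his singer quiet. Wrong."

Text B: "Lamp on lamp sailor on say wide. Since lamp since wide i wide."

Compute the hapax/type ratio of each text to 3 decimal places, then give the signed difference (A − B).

0.207

A: hapax=7, V=11, ratio=0.636
B: hapax=3, V=7, ratio=0.429
Difference = 0.636 − 0.429 = 0.207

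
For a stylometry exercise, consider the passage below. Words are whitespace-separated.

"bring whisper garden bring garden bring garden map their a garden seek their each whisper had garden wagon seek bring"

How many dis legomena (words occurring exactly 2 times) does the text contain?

3

Frequencies: garden:5, bring:4, whisper:2, their:2, seek:2, map:1, a:1, each:1, had:1, wagon:1
Words with frequency 2: seek, their, whisper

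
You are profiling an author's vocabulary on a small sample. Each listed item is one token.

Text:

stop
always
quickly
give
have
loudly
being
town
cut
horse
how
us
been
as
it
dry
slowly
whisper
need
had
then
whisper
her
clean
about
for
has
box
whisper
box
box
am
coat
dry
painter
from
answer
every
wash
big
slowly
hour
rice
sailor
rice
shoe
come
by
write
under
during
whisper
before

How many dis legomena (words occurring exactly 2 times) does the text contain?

3

Frequencies: whisper:4, box:3, dry:2, slowly:2, rice:2, stop:1, always:1, quickly:1, give:1, have:1, loudly:1, being:1, town:1, cut:1, horse:1, how:1, us:1, been:1, as:1, it:1, … (25 more, each freq 1)
Words with frequency 2: dry, rice, slowly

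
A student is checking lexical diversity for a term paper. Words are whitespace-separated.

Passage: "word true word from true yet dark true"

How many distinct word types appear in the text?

5

Distinct types: {dark, from, true, word, yet}
V = 5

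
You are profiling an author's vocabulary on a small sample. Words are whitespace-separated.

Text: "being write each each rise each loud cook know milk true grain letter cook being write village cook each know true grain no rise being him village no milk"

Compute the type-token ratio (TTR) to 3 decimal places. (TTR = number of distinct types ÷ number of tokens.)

0.483

N = 29 tokens, V = 14 types.
TTR = V / N = 14 / 29 = 0.483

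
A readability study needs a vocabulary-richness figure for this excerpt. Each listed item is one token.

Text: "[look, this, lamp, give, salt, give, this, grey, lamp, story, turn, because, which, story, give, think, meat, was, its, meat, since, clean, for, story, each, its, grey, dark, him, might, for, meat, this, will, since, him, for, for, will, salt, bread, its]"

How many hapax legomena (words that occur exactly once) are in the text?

11

Frequencies: for:4, this:3, give:3, story:3, meat:3, its:3, lamp:2, salt:2, grey:2, since:2, him:2, will:2, look:1, turn:1, because:1, which:1, think:1, was:1, clean:1, each:1, … (3 more, each freq 1)
Hapax (freq=1): because, bread, clean, dark, each, look, might, think, turn, was, which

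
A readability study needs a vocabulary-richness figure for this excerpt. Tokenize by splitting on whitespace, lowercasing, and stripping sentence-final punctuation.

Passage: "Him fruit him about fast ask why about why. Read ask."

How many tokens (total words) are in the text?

Tokens: him, fruit, him, about, fast, ask, why, about, why, read, ask
N = 11

11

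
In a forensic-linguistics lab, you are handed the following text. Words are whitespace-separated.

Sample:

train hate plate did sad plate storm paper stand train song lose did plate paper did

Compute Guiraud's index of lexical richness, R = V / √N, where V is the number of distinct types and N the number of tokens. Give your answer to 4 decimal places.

2.5000

N = 16, V = 10.
√N = 4.000000
R = 10 / 4.000000 = 2.5000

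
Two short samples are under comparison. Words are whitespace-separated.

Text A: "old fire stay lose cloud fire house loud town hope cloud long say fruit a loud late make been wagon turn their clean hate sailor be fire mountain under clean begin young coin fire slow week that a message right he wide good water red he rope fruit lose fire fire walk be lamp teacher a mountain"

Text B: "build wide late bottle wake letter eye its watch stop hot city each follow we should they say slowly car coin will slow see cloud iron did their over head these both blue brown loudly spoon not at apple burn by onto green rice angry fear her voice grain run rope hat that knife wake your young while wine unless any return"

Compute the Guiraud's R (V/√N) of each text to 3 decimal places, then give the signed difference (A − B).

-2.184

A: V=42, N=57, R=5.563
B: V=61, N=62, R=7.747
Difference = 5.563 − 7.747 = -2.184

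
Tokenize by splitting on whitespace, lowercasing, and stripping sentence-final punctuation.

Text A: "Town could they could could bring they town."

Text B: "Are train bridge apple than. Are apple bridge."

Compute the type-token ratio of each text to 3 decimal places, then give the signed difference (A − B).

TTR(A) = 4/8 = 0.500
TTR(B) = 5/8 = 0.625
Difference = 0.500 − 0.625 = -0.125

-0.125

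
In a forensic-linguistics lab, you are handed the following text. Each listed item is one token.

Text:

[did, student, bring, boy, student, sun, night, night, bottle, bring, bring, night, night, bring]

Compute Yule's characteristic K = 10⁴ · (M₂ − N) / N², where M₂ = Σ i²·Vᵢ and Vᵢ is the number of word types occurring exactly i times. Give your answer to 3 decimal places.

1326.531

Frequencies: bring:4, night:4, student:2, did:1, boy:1, sun:1, bottle:1
N = 14. Frequency spectrum: V_1=4, V_2=1, V_4=2
M₂ = 1²·4 + 2²·1 + 4²·2 = 40
K = 10000 × (40 − 14) / 14² = 1326.531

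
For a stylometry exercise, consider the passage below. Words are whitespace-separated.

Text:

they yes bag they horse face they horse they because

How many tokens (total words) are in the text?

10

Tokens: they, yes, bag, they, horse, face, they, horse, they, because
N = 10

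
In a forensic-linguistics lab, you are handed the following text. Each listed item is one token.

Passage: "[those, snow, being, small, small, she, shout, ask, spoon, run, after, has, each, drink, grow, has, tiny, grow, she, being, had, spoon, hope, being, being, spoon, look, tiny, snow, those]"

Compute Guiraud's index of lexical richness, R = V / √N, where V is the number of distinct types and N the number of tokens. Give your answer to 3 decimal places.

3.286

N = 30, V = 18.
√N = 5.477226
R = 18 / 5.477226 = 3.286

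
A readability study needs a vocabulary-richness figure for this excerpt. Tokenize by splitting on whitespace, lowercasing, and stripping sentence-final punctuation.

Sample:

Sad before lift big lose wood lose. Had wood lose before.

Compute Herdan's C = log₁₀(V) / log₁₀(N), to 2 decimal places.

0.81

N = 11, V = 7.
log₁₀(V) = 0.845098, log₁₀(N) = 1.041393
C = 0.845098 / 1.041393 = 0.81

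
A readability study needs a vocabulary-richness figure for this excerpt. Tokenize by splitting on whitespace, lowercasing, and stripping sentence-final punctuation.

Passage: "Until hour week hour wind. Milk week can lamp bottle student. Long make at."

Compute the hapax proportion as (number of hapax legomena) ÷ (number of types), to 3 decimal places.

Frequencies: hour:2, week:2, until:1, wind:1, milk:1, can:1, lamp:1, bottle:1, student:1, long:1, make:1, at:1
Hapax count = 10; type count = 12.
Ratio = 10 / 12 = 0.833

0.833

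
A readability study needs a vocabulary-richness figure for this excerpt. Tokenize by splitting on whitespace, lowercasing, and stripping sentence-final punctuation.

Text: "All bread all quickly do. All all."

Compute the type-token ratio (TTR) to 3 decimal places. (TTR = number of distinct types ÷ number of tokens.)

0.571

N = 7 tokens, V = 4 types.
TTR = V / N = 4 / 7 = 0.571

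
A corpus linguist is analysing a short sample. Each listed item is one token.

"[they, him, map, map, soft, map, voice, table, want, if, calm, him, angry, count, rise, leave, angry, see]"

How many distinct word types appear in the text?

Distinct types: {angry, calm, count, him, if, leave, map, rise, see, soft, table, they, voice, want}
V = 14

14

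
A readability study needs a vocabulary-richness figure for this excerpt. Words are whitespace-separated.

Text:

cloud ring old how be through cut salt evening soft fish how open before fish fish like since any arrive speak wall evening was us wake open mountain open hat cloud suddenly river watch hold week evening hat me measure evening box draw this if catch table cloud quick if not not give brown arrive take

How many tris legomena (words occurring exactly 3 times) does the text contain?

3

Frequencies: evening:4, cloud:3, fish:3, open:3, how:2, arrive:2, hat:2, if:2, not:2, ring:1, old:1, be:1, through:1, cut:1, salt:1, soft:1, before:1, like:1, since:1, any:1, … (22 more, each freq 1)
Words with frequency 3: cloud, fish, open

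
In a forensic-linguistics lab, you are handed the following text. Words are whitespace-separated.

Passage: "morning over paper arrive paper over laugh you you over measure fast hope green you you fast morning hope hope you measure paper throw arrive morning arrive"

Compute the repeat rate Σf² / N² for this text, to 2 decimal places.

Frequencies: you:5, morning:3, over:3, paper:3, arrive:3, hope:3, measure:2, fast:2, laugh:1, green:1, throw:1
Σf² = 81; N² = 729
Repeat rate = 81 / 729 = 0.11

0.11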